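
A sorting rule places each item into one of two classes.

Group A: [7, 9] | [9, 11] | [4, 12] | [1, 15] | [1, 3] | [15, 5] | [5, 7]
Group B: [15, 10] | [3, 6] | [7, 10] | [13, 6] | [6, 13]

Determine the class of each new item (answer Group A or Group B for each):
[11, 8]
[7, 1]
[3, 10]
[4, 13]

Group B, Group A, Group B, Group B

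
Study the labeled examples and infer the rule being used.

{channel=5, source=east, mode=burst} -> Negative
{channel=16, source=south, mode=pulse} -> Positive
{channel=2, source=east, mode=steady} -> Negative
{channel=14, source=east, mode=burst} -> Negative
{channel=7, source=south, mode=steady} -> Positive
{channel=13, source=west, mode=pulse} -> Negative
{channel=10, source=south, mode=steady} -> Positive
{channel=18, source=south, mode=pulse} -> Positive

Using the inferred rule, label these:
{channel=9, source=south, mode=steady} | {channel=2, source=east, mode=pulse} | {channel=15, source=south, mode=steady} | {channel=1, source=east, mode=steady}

Positive, Negative, Positive, Negative

The pattern is that an item is 'Positive' exactly when: source is south.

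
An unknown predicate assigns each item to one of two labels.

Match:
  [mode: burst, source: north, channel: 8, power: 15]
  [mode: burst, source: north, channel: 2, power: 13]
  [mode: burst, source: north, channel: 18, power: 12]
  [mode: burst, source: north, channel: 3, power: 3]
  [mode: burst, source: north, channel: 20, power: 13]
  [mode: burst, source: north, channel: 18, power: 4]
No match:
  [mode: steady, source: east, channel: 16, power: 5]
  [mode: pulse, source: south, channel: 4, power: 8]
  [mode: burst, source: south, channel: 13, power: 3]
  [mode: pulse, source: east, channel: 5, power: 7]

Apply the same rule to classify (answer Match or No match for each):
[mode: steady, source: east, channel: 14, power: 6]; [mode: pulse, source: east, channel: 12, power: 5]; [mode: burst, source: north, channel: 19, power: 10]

No match, No match, Match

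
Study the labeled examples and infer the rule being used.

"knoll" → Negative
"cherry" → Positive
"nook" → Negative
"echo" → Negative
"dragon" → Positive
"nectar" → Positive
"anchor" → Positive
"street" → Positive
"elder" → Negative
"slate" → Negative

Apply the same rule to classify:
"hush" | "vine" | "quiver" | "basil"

The classifier is using: length 6.
"hush" → length 4 → Negative.
"vine" → length 4 → Negative.
"quiver" → length 6 → Positive.
"basil" → length 5 → Negative.

Negative, Negative, Positive, Negative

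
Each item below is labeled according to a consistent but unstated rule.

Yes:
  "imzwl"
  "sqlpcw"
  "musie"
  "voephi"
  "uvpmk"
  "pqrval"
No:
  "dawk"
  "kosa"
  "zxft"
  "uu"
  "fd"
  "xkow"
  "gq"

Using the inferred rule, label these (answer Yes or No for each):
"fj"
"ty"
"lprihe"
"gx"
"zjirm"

The pattern is that an item is 'Yes' exactly when: length ≥ 5.
No: "fj", since length 2.
No: "ty", since length 2.
Yes: "lprihe", since length 6.
No: "gx", since length 2.
Yes: "zjirm", since length 5.

No, No, Yes, No, Yes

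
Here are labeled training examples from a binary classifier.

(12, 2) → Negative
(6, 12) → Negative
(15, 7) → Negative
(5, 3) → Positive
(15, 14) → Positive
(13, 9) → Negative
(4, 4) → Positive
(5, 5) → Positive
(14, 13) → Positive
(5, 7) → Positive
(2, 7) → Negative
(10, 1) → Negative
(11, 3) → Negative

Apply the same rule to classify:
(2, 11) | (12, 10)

A rule that fits every label: |first − second| ≤ 2 — true of each 'Positive' example, false of each 'Negative' one.
(2, 11) → |2−11| = 9 → Negative.
(12, 10) → |12−10| = 2 → Positive.

Negative, Positive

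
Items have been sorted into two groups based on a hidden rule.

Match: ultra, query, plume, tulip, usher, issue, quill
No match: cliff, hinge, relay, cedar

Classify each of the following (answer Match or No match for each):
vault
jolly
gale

'Match' ⟺ contains 'u'.
vault: has 'u', qualifies → Match. jolly: no 'u', doesn't match → No match. gale: no 'u', doesn't match → No match.

Match, No match, No match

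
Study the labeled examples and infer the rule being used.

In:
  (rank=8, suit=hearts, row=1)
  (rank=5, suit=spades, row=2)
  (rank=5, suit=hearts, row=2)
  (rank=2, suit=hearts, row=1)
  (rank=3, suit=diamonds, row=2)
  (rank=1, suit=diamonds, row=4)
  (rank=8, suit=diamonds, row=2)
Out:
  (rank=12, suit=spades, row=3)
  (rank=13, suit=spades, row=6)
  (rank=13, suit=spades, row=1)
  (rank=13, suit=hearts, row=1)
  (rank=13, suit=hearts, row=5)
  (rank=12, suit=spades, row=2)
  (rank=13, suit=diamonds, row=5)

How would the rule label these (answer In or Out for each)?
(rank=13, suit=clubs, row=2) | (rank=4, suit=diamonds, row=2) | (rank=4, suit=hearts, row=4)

Out, In, In

A rule that fits every label: rank ≤ 8 — true of each 'In' example, false of each 'Out' one.
(rank=13, suit=clubs, row=2) → rank = 13 → Out. (rank=4, suit=diamonds, row=2) → rank = 4 → In. (rank=4, suit=hearts, row=4) → rank = 4 → In.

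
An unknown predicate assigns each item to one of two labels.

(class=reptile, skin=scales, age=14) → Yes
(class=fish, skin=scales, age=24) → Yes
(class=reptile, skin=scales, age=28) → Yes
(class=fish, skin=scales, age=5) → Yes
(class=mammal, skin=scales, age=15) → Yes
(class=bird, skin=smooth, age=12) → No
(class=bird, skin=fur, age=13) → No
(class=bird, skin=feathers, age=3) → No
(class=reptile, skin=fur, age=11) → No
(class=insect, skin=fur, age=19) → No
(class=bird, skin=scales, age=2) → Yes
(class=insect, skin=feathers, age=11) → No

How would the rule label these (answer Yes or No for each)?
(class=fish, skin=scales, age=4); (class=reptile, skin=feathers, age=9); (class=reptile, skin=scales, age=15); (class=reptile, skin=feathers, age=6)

Yes, No, Yes, No

The common property of the 'Yes' items is: skin is scales. No 'No' item has it.
(class=fish, skin=scales, age=4) → skin is scales → Yes. (class=reptile, skin=feathers, age=9) → skin is feathers → No. (class=reptile, skin=scales, age=15) → skin is scales → Yes. (class=reptile, skin=feathers, age=6) → skin is feathers → No.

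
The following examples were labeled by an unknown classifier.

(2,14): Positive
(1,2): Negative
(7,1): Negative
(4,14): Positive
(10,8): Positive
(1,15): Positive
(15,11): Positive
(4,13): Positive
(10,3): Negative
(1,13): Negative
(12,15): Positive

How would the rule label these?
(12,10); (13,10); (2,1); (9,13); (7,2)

A rule that fits every label: sum ≥ 16 — true of each 'Positive' example, false of each 'Negative' one.

Positive, Positive, Negative, Positive, Negative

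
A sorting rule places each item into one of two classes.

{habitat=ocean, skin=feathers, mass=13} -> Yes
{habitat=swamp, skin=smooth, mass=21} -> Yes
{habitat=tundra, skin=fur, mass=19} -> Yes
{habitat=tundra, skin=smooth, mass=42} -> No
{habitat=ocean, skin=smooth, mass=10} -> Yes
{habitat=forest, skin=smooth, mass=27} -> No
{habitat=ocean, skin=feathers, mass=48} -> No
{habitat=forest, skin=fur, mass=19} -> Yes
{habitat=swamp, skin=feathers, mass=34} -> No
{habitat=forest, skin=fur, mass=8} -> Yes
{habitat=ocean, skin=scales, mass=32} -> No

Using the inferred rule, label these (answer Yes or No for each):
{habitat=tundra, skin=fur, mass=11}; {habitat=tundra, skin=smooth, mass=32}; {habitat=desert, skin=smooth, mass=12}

Yes, No, Yes

The common property of the 'Yes' items is: mass ≤ 21. No 'No' item has it.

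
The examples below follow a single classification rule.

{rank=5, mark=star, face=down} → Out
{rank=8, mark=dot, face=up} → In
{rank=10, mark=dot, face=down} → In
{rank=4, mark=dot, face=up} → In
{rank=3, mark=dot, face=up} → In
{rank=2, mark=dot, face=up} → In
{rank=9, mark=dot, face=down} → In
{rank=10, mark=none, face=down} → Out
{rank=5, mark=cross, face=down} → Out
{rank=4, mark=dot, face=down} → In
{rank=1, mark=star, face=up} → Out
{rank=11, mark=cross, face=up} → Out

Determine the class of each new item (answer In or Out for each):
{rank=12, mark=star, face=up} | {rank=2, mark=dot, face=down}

The common property of the 'In' items is: mark is dot. No 'Out' item has it.
{rank=12, mark=star, face=up} — mark is star, hence Out.
{rank=2, mark=dot, face=down} — mark is dot, hence In.

Out, In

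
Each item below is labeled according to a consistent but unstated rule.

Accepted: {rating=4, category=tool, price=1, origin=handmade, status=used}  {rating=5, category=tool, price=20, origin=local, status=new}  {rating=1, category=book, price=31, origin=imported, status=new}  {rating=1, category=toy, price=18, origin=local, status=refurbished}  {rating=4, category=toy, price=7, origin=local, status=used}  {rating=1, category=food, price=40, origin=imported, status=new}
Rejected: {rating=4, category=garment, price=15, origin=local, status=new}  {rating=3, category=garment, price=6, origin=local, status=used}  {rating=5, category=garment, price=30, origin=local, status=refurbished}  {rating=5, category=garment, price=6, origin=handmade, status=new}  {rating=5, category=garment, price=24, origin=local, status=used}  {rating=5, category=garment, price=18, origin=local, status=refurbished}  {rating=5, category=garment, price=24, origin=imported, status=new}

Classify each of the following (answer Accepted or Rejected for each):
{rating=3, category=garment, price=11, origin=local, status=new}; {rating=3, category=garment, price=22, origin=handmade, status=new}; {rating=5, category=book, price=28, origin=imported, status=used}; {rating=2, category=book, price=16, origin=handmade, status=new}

Rejected, Rejected, Accepted, Accepted

A rule that fits every label: category is not garment — true of each 'Accepted' example, false of each 'Rejected' one.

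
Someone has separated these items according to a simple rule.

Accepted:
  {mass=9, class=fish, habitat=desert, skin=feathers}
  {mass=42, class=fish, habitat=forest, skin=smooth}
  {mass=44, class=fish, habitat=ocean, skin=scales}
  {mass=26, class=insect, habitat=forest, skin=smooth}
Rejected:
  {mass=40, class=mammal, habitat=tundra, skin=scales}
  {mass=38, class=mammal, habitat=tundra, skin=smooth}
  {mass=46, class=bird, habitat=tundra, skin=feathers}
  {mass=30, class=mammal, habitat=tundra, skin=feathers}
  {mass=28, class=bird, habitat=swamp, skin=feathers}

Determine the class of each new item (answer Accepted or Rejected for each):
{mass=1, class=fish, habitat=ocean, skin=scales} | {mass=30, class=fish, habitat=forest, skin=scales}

Accepted, Accepted

One predicate separates the groups cleanly: class is fish OR class is insect.
{mass=1, class=fish, habitat=ocean, skin=scales} → class is fish → Accepted. {mass=30, class=fish, habitat=forest, skin=scales} → class is fish → Accepted.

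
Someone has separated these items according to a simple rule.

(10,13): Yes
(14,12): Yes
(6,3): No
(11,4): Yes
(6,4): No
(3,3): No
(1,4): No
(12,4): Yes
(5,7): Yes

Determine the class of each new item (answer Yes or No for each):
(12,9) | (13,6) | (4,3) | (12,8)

Rule: sum ≥ 12. This holds for each 'Yes' example and fails for each 'No' one.
Yes: (12,9), since 12+9 = 21.
Yes: (13,6), since 13+6 = 19.
No: (4,3), since 4+3 = 7.
Yes: (12,8), since 12+8 = 20.

Yes, Yes, No, Yes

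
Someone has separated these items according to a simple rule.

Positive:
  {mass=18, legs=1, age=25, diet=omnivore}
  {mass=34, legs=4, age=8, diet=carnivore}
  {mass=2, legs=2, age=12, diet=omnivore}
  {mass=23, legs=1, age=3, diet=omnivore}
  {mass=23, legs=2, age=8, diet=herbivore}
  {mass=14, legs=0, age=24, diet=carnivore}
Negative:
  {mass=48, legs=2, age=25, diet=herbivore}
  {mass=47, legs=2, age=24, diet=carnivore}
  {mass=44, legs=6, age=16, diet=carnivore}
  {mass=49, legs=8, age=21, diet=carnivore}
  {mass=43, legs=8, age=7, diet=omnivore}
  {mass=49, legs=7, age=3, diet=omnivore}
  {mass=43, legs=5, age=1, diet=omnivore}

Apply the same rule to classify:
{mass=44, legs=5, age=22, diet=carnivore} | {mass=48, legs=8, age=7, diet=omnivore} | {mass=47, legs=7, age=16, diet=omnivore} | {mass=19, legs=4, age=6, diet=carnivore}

Negative, Negative, Negative, Positive

The common property of the 'Positive' items is: mass ≤ 34. No 'Negative' item has it.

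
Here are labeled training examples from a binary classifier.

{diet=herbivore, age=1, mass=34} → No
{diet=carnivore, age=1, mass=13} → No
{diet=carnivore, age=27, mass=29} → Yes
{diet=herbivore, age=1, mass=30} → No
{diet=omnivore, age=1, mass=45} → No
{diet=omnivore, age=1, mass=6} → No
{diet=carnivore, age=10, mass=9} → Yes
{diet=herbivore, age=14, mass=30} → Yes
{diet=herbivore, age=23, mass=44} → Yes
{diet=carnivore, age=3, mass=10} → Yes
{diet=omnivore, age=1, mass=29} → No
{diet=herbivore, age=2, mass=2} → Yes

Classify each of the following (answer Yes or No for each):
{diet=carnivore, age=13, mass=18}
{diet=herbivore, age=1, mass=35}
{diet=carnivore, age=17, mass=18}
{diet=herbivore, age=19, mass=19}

Yes, No, Yes, Yes

The distinguishing property — age ≥ 2 — holds for all the 'Yes' cases and none of the 'No' cases.
Yes: {diet=carnivore, age=13, mass=18}, since age = 13.
No: {diet=herbivore, age=1, mass=35}, since age = 1.
Yes: {diet=carnivore, age=17, mass=18}, since age = 17.
Yes: {diet=herbivore, age=19, mass=19}, since age = 19.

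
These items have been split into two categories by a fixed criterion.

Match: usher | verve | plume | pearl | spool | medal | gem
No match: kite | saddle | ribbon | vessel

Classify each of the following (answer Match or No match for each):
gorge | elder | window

Match, Match, No match

All 'Match' examples share one property — odd length — and every 'No match' example lacks it.
gorge: length 5, checks out → Match.
elder: length 5, checks out → Match.
window: length 6, doesn't match → No match.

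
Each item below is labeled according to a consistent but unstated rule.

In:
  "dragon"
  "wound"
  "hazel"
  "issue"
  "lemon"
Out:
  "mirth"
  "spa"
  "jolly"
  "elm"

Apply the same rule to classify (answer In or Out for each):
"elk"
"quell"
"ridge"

A rule that fits every label: has ≥ 2 vowels — true of each 'In' example, false of each 'Out' one.
"elk": Out (1 vowel). "quell": In (2 vowels). "ridge": In (2 vowels).

Out, In, In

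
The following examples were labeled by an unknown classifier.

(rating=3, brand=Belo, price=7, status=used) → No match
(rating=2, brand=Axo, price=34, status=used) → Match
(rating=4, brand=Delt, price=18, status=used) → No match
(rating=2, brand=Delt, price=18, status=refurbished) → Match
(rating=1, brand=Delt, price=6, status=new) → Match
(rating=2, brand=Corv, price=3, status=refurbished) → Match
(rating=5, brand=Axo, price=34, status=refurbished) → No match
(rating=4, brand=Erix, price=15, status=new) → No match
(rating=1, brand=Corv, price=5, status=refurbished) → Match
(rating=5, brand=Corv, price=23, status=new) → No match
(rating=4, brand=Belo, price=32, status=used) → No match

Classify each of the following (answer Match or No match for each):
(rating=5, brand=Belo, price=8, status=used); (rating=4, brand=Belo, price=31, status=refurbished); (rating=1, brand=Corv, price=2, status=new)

The distinguishing property — rating ≤ 2 — holds for all the 'Match' cases and none of the 'No match' cases.
(rating=5, brand=Belo, price=8, status=used) — rating = 5, hence No match.
(rating=4, brand=Belo, price=31, status=refurbished) — rating = 4, hence No match.
(rating=1, brand=Corv, price=2, status=new) — rating = 1, hence Match.

No match, No match, Match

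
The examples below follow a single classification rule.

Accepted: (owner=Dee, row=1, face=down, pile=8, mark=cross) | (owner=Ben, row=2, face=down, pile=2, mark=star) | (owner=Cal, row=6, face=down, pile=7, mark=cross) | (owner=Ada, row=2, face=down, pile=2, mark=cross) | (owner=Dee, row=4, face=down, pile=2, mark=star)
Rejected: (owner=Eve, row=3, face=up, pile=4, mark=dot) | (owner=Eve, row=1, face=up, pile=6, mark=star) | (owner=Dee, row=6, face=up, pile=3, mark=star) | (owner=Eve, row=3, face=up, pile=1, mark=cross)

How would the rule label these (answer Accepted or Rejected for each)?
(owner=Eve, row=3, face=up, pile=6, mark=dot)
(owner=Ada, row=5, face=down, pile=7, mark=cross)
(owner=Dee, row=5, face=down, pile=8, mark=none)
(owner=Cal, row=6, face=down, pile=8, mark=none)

Rejected, Accepted, Accepted, Accepted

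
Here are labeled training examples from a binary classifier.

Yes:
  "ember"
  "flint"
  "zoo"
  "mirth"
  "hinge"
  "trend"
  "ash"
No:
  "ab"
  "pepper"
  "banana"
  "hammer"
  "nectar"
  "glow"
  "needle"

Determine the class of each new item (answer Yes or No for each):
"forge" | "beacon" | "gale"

Yes, No, No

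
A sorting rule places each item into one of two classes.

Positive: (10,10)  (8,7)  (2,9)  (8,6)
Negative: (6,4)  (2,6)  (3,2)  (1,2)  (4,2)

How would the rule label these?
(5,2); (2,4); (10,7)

The rule appears to be: sum ≥ 11.
Negative: (5,2), since 5+2 = 7. Negative: (2,4), since 2+4 = 6. Positive: (10,7), since 10+7 = 17.

Negative, Negative, Positive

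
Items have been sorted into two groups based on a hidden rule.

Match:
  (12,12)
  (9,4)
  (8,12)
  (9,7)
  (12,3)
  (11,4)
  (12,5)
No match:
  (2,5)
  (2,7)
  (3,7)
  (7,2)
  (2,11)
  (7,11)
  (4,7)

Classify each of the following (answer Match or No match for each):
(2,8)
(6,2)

The common property of the 'Match' items is: first ≥ 8. No 'No match' item has it.

No match, No match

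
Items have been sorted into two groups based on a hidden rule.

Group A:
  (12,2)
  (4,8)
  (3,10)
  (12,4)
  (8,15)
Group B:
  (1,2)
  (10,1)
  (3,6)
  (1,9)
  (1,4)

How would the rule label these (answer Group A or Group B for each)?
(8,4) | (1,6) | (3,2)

Group A, Group B, Group B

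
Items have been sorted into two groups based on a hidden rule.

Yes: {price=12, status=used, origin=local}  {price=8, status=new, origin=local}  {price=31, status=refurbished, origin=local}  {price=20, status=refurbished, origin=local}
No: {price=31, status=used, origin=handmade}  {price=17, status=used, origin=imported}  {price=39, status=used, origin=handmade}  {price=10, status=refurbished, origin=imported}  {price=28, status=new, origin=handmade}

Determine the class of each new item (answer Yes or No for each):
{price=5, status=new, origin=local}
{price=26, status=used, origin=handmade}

The simplest hypothesis consistent with all the labels is: origin is local.

Yes, No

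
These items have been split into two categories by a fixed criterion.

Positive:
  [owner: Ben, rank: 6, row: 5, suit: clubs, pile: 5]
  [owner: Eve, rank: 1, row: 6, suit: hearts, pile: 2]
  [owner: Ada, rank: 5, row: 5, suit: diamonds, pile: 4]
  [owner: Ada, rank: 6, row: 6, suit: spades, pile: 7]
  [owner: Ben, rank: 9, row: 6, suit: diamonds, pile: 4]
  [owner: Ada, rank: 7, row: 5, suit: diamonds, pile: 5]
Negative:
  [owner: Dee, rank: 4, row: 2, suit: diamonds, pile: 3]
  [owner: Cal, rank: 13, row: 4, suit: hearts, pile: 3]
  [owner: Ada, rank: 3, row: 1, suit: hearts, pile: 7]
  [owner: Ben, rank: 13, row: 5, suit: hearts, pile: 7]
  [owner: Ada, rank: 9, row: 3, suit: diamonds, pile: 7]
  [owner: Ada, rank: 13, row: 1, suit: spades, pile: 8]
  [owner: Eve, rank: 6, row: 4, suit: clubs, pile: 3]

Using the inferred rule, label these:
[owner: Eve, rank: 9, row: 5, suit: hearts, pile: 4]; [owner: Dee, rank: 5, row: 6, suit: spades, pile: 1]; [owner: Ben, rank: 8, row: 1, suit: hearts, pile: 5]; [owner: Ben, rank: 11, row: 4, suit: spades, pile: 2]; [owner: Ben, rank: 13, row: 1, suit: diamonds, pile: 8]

Positive, Positive, Negative, Negative, Negative

Every 'Positive' example satisfies: row ≥ 5 AND rank ≤ 9. None of the 'Negative' examples do.
[owner: Eve, rank: 9, row: 5, suit: hearts, pile: 4]: row = 5, rank = 9 — checks out, so Positive. [owner: Dee, rank: 5, row: 6, suit: spades, pile: 1]: row = 6, rank = 5 — checks out, so Positive. [owner: Ben, rank: 8, row: 1, suit: hearts, pile: 5]: row = 1, rank = 8 — does not pass, so Negative. [owner: Ben, rank: 11, row: 4, suit: spades, pile: 2]: row = 4, rank = 11 — does not pass, so Negative. [owner: Ben, rank: 13, row: 1, suit: diamonds, pile: 8]: row = 1, rank = 13 — does not pass, so Negative.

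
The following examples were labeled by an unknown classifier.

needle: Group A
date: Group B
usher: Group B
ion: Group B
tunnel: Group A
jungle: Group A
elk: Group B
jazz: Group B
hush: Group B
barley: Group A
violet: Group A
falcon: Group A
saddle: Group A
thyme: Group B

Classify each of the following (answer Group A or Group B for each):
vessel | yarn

The distinguishing property — length 6 — holds for all the 'Group A' cases and none of the 'Group B' cases.

Group A, Group B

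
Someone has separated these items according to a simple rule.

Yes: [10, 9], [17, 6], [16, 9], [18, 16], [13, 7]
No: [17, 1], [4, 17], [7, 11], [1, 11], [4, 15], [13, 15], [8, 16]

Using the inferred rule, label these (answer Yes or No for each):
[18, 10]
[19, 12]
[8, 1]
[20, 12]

One predicate separates the groups cleanly: first > second AND sum ≥ 19.

Yes, Yes, No, Yes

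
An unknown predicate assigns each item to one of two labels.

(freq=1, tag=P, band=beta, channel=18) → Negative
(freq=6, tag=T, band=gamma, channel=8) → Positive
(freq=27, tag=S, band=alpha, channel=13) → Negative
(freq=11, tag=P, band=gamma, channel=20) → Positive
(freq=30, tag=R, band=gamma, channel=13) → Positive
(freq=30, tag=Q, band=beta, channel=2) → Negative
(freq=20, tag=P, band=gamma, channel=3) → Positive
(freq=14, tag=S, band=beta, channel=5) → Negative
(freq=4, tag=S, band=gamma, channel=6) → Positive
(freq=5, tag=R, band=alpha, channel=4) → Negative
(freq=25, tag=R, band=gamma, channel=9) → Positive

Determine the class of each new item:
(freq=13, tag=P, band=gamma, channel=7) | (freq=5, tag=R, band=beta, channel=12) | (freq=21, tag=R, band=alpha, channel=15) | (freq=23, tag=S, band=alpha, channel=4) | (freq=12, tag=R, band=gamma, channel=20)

The classifier is using: band is gamma.
Positive: (freq=13, tag=P, band=gamma, channel=7), since band is gamma.
Negative: (freq=5, tag=R, band=beta, channel=12), since band is beta.
Negative: (freq=21, tag=R, band=alpha, channel=15), since band is alpha.
Negative: (freq=23, tag=S, band=alpha, channel=4), since band is alpha.
Positive: (freq=12, tag=R, band=gamma, channel=20), since band is gamma.

Positive, Negative, Negative, Negative, Positive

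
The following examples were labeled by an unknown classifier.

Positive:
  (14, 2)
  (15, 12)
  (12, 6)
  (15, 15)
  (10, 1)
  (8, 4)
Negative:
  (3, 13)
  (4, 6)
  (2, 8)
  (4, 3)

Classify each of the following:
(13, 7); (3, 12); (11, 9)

Positive, Negative, Positive

The simplest hypothesis consistent with all the labels is: first ≥ 6.
(13, 7) — first 13, hence Positive.
(3, 12) — first 3, hence Negative.
(11, 9) — first 11, hence Positive.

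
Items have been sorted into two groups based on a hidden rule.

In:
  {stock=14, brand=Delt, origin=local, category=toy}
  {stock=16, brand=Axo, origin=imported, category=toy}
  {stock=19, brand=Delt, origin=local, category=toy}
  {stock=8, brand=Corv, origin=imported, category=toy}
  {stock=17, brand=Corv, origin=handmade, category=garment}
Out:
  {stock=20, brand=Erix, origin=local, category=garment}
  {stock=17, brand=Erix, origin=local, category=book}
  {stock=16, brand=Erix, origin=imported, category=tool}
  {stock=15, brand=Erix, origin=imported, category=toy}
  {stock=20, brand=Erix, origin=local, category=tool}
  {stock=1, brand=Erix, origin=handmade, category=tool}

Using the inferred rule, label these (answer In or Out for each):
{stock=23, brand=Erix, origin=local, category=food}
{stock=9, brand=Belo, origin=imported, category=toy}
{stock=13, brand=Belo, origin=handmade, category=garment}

'In' ⟺ brand is not Erix.

Out, In, In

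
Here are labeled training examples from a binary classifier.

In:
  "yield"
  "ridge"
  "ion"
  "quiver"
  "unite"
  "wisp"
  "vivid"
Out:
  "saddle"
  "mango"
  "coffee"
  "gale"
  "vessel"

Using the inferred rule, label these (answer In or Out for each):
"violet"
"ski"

One predicate separates the groups cleanly: contains 'i'.
"violet": has 'i', fits → In. "ski": has 'i', fits → In.

In, In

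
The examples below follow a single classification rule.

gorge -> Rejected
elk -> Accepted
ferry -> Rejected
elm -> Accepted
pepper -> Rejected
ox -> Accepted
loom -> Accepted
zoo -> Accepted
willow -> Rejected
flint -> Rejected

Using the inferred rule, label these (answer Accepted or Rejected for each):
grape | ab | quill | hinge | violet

The distinguishing property — length ≤ 4 — holds for all the 'Accepted' cases and none of the 'Rejected' cases.
grape: Rejected (length 5). ab: Accepted (length 2). quill: Rejected (length 5). hinge: Rejected (length 5). violet: Rejected (length 6).

Rejected, Accepted, Rejected, Rejected, Rejected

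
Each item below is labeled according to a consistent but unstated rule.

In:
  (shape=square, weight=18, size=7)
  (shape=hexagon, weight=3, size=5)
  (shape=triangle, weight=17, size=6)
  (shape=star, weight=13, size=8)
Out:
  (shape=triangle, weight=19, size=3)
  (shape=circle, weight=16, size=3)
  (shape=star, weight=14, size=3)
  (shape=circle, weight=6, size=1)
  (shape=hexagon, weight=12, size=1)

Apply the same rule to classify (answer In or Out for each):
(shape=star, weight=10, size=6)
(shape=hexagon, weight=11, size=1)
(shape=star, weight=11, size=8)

In, Out, In

Rule: size ≥ 5. This holds for each 'In' example and fails for each 'Out' one.
(shape=star, weight=10, size=6): size = 6, meets the rule → In.
(shape=hexagon, weight=11, size=1): size = 1, lacks this property → Out.
(shape=star, weight=11, size=8): size = 8, meets the rule → In.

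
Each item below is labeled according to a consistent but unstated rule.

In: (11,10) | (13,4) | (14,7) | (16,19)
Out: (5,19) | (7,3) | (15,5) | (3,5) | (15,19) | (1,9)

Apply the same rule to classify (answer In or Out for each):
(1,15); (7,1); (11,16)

Out, Out, In

The common property of the 'In' items is: sum is odd. No 'Out' item has it.
Out: (1,15), since 1+15 = 16. Out: (7,1), since 7+1 = 8. In: (11,16), since 11+16 = 27.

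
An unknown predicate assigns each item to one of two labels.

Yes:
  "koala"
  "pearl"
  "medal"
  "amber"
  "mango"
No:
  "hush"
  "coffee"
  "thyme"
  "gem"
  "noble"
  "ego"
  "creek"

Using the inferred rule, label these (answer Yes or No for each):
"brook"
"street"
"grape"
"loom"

No, No, Yes, No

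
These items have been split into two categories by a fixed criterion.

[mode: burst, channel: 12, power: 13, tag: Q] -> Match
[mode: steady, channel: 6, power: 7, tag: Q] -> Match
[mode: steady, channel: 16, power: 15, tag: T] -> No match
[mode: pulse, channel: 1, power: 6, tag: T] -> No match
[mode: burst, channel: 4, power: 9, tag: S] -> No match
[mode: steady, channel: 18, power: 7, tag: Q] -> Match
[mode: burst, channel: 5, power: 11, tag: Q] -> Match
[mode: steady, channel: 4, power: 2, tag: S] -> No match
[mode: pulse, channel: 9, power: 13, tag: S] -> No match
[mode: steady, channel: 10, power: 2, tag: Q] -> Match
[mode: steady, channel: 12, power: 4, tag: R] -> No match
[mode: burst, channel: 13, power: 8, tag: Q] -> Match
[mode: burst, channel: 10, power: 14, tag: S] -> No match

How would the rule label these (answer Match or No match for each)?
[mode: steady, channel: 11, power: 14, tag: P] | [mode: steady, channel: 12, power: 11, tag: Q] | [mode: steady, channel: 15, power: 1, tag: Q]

No match, Match, Match

Checking candidate rules against both groups, what survives is: tag is Q.
[mode: steady, channel: 11, power: 14, tag: P]: tag is P — fails this test, so No match. [mode: steady, channel: 12, power: 11, tag: Q]: tag is Q — satisfies this, so Match. [mode: steady, channel: 15, power: 1, tag: Q]: tag is Q — satisfies this, so Match.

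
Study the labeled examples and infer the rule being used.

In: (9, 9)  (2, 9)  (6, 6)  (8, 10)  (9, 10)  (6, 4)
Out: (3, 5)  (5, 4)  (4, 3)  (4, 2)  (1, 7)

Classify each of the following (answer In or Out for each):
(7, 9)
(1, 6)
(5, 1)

In, Out, Out

The common property of the 'In' items is: sum ≥ 10. No 'Out' item has it.
(7, 9): 7+9 = 16, matches → In. (1, 6): 1+6 = 7, does not satisfy this → Out. (5, 1): 5+1 = 6, does not satisfy this → Out.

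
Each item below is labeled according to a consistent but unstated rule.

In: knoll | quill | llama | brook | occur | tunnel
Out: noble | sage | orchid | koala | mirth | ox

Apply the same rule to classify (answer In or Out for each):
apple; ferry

In, In

Rule: has a double letter. This holds for each 'In' example and fails for each 'Out' one.
apple: 'pp' doubled, meets the rule → In.
ferry: 'rr' doubled, meets the rule → In.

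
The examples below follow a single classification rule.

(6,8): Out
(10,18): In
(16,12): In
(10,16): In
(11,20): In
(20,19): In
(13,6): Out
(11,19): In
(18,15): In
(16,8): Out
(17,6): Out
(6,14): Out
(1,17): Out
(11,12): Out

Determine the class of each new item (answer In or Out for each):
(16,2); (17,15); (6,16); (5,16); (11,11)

The classifier is using: sum ≥ 26.
(16,2) → 16+2 = 18 → Out.
(17,15) → 17+15 = 32 → In.
(6,16) → 6+16 = 22 → Out.
(5,16) → 5+16 = 21 → Out.
(11,11) → 11+11 = 22 → Out.

Out, In, Out, Out, Out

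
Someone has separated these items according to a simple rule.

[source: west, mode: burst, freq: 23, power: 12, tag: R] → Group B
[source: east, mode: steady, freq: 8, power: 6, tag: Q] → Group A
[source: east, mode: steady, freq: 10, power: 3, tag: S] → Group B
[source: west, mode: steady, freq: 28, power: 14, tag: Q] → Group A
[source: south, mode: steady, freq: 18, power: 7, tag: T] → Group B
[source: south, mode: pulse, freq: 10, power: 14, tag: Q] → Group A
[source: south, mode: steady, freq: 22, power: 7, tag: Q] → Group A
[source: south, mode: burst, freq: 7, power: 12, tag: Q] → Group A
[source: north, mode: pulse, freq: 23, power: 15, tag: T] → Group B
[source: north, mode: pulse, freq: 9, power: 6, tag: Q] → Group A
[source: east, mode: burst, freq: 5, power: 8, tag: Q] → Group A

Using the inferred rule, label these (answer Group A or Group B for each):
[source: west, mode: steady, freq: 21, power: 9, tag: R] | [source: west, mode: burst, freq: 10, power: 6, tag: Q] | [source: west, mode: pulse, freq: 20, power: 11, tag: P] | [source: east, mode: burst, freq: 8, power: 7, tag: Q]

Group B, Group A, Group B, Group A

The simplest hypothesis consistent with all the labels is: tag is Q.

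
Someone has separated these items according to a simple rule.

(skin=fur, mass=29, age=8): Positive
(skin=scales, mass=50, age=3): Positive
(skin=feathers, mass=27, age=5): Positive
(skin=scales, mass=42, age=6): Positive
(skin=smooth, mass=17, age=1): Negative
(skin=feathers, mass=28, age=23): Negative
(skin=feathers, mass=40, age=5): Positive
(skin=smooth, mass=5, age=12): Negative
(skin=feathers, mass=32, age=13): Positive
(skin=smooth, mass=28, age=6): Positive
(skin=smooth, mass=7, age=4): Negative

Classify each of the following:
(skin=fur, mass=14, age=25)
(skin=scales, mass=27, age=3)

One predicate separates the groups cleanly: mass ≥ 27 AND age ≤ 13.

Negative, Positive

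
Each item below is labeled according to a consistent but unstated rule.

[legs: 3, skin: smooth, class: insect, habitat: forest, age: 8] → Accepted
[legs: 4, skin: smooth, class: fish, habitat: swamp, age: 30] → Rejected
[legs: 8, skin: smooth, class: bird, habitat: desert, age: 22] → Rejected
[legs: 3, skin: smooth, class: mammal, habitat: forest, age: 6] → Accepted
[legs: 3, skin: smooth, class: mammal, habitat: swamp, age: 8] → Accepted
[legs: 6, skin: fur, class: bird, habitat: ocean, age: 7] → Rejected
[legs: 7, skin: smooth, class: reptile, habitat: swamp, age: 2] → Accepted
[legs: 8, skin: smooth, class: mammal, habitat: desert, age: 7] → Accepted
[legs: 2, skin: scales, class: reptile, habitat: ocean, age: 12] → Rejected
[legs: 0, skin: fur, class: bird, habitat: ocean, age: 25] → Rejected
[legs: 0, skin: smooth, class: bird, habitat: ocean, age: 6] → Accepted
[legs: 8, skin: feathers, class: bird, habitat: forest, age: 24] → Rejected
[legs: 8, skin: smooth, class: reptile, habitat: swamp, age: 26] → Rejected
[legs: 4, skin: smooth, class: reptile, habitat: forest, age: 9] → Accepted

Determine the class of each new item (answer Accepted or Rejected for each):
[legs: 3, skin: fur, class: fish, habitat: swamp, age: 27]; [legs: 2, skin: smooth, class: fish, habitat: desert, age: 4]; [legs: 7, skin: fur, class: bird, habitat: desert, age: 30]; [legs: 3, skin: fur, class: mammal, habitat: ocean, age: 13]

Rejected, Accepted, Rejected, Rejected

The common property of the 'Accepted' items is: skin is smooth AND age ≤ 9. No 'Rejected' item has it.
[legs: 3, skin: fur, class: fish, habitat: swamp, age: 27]: skin is fur, age = 27, fails the rule → Rejected. [legs: 2, skin: smooth, class: fish, habitat: desert, age: 4]: skin is smooth, age = 4, checks out → Accepted. [legs: 7, skin: fur, class: bird, habitat: desert, age: 30]: skin is fur, age = 30, fails the rule → Rejected. [legs: 3, skin: fur, class: mammal, habitat: ocean, age: 13]: skin is fur, age = 13, fails the rule → Rejected.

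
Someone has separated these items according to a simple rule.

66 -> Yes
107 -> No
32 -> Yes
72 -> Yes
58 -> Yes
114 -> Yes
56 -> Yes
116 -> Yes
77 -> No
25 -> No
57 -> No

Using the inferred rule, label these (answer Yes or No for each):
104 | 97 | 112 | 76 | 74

Yes, No, Yes, Yes, Yes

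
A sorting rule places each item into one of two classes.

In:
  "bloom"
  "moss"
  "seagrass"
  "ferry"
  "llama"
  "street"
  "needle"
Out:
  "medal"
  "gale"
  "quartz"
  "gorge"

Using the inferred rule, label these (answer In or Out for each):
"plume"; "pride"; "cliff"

Out, Out, In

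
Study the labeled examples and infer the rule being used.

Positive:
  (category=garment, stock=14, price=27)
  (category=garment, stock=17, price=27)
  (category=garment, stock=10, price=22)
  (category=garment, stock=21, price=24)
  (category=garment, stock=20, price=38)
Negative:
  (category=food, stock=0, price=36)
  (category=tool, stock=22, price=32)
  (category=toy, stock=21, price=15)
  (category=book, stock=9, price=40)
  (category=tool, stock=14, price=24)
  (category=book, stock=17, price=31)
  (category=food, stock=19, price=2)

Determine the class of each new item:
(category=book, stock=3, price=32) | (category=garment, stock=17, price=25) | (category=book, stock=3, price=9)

One predicate separates the groups cleanly: category is garment.
(category=book, stock=3, price=32): category is book, does not satisfy this → Negative. (category=garment, stock=17, price=25): category is garment, checks out → Positive. (category=book, stock=3, price=9): category is book, does not satisfy this → Negative.

Negative, Positive, Negative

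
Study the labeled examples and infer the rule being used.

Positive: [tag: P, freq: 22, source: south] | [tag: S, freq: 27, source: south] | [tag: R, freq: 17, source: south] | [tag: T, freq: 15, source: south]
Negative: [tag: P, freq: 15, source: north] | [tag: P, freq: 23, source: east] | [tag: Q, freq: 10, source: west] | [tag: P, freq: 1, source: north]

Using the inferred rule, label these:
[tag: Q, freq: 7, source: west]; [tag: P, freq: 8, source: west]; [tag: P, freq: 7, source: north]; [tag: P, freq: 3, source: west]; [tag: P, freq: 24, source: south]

Negative, Negative, Negative, Negative, Positive

Comparing the two groups points to one rule — source is south.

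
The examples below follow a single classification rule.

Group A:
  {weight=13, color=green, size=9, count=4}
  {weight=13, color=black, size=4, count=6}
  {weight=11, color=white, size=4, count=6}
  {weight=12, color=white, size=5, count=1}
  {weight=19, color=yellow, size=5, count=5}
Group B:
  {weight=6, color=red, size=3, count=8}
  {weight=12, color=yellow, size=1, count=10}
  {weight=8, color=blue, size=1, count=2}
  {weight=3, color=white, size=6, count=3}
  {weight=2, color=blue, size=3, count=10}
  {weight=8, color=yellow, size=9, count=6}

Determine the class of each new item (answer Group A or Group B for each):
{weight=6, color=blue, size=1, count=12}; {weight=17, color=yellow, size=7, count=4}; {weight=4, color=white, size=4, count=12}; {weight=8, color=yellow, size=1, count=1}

Group B, Group A, Group B, Group B

One predicate separates the groups cleanly: weight ≥ 11 AND size ≥ 3.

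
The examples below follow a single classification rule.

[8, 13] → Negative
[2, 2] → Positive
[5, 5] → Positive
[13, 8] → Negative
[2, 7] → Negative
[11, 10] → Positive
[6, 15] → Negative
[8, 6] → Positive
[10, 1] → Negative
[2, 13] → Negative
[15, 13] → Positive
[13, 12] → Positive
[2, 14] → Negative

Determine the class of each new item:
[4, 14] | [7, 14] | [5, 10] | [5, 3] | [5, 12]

The common property of the 'Positive' items is: |first − second| ≤ 2. No 'Negative' item has it.

Negative, Negative, Negative, Positive, Negative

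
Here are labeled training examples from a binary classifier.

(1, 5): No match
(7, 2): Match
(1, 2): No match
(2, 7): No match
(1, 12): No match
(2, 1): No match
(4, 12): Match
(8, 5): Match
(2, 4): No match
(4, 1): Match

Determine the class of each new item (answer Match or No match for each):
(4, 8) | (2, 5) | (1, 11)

The pattern is that an item is 'Match' exactly when: first ≥ 4.
(4, 8) — first 4, hence Match. (2, 5) — first 2, hence No match. (1, 11) — first 1, hence No match.

Match, No match, No match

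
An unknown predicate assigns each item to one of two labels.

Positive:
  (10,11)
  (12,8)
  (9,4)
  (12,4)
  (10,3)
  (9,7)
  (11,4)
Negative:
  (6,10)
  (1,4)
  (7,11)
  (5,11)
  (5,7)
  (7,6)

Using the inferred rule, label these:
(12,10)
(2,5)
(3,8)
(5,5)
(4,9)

Positive, Negative, Negative, Negative, Negative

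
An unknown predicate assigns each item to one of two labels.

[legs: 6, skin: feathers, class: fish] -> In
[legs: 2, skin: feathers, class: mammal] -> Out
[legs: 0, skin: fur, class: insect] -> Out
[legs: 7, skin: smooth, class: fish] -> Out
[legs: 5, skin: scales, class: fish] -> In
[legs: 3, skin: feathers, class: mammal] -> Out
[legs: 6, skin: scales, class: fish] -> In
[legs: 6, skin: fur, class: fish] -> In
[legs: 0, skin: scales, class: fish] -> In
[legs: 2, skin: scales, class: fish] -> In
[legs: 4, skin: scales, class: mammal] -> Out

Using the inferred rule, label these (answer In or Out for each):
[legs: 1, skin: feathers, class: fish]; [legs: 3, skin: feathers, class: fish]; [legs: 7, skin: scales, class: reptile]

A rule that fits every label: class is fish AND legs ≤ 6 — true of each 'In' example, false of each 'Out' one.
[legs: 1, skin: feathers, class: fish]: class is fish, legs = 1, matches → In.
[legs: 3, skin: feathers, class: fish]: class is fish, legs = 3, matches → In.
[legs: 7, skin: scales, class: reptile]: class is reptile, legs = 7, fails the rule → Out.

In, In, Out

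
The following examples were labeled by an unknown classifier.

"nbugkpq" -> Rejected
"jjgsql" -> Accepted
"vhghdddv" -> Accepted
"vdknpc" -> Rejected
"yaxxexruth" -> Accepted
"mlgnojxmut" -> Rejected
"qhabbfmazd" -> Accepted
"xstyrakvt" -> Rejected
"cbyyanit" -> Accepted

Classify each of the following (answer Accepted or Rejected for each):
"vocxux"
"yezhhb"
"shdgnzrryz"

Rejected, Accepted, Accepted

Every 'Accepted' example satisfies: has a double letter. None of the 'Rejected' examples do.
"vocxux": Rejected (no doubled letter).
"yezhhb": Accepted ('hh' doubled).
"shdgnzrryz": Accepted ('rr' doubled).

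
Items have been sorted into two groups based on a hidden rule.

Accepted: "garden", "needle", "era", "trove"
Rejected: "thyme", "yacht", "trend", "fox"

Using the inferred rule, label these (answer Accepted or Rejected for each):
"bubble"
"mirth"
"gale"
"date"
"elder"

The distinguishing property — has ≥ 2 vowels — holds for all the 'Accepted' cases and none of the 'Rejected' cases.
"bubble": 2 vowels, meets the rule → Accepted.
"mirth": 1 vowel, doesn't match → Rejected.
"gale": 2 vowels, meets the rule → Accepted.
"date": 2 vowels, meets the rule → Accepted.
"elder": 2 vowels, meets the rule → Accepted.

Accepted, Rejected, Accepted, Accepted, Accepted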